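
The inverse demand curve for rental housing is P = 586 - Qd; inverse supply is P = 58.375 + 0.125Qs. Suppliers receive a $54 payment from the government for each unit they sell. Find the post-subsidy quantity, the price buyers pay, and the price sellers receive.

Q' = 517; buyers pay $69; sellers receive $123

Pre-subsidy: 586 - Q = 58.375 + 0.125Q gives Q* = 469 and P* = 117.
With the subsidy, sellers receive Ps = Pb + 54 for each unit, where Pb is the price buyers pay.
On the curves, Pb = 586 - Q and Ps = 58.375 + 0.125Q; the wedge Ps − Pb = 54 gives 58.375 + 0.125Q − (586 - Q) = 54, so Q' = 517.
Then Pb = 586 − 1·517 = 69 and Ps = 58.375 + 0.125·517 = 123.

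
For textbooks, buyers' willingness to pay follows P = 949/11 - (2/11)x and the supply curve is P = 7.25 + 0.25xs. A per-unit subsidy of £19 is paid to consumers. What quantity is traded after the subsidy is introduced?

x' = 227

Pre-subsidy: 949/11 - (2/11)x = 7.25 + 0.25x gives x* = 183 and P* = 53.
With the rebate, buyers effectively pay Pb = Ps − 19, where Ps is the price sellers receive.
On the curves, Pb = 949/11 - (2/11)x and Ps = 7.25 + 0.25x; the wedge Ps − Pb = 19 gives 7.25 + 0.25x − (949/11 - (2/11)x) = 19, so x' = 227.
Then Pb = 949/11 − (2/11)·227 = 45 and Ps = 7.25 + 0.25·227 = 64.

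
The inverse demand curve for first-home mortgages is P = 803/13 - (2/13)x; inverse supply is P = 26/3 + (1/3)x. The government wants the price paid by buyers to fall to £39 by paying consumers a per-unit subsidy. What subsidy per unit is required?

Required subsidy s = £19 per unit

At a buyer price of 39, quantity demanded is 401.5 − 6.5·39 = 148.
Sellers supply 148 only when they receive Ps = 26/3 + (1/3)·148 = 58.
s = Ps − Pb = 58 − 39 = 19.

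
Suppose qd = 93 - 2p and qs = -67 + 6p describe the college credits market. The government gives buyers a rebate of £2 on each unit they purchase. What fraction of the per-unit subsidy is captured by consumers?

Consumer share = 0.75

Pre-subsidy: 93 - 2p = -67 + 6p gives p* = 20, q* = 53.
With the rebate, buyers effectively pay pb = ps − 2, where ps is the price sellers receive.
Demand in terms of ps becomes qd = 93 − 2(ps − 2) = 97 - 2ps. Setting this equal to supply: 97 - 2ps = -67 + 6ps, so ps = 20.5.
Buyers pay pb = 20.5 − 2 = 18.5; q' = -67 + 6·20.5 = 56.
Buyers' price falls by p* − pb = 20 − 18.5 = 1.5; sellers' price rises by ps − p* = 20.5 − 20 = 0.5.
So consumers capture 1.5/2 = 0.75 of each unit of subsidy.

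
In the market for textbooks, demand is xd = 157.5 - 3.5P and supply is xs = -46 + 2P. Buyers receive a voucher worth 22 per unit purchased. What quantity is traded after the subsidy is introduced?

Pre-subsidy: 157.5 - 3.5P = -46 + 2P gives P* = 37, x* = 28.
With the rebate, buyers effectively pay Pb = Ps − 22, where Ps is the price sellers receive.
Demand in terms of Ps becomes xd = 157.5 − 3.5(Ps − 22) = 234.5 - 3.5Ps. Setting this equal to supply: 234.5 - 3.5Ps = -46 + 2Ps, so Ps = 51.
Buyers pay Pb = 51 − 22 = 29; x' = -46 + 2·51 = 56.

x' = 56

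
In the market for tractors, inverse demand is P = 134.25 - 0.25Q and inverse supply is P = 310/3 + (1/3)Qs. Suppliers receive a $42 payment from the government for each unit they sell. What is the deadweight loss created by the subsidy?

Pre-subsidy: 134.25 - 0.25Q = 310/3 + (1/3)Q gives Q* = 53 and P* = 121.
With the subsidy, sellers receive Ps = Pb + 42 for each unit, where Pb is the price buyers pay.
On the curves, Pb = 134.25 - 0.25Q and Ps = 310/3 + (1/3)Q; the wedge Ps − Pb = 42 gives 310/3 + (1/3)Q − (134.25 - 0.25Q) = 42, so Q' = 125.
Then Pb = 134.25 − 0.25·125 = 103 and Ps = 310/3 + (1/3)·125 = 145.
The subsidy expands output by 125 − 53 = 72 past the efficient level; on those units the gap between marginal cost and willingness to pay runs from 0 up to 42.
DWL = ½ × 42 × 72 = 1512.

Deadweight loss = $1512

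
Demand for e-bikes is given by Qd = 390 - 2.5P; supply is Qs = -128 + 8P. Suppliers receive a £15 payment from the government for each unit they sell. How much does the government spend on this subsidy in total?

Pre-subsidy: 390 - 2.5P = -128 + 8P gives P* = 148/3, Q* = 800/3.
With the subsidy, sellers receive Ps = Pb + 15 for each unit, where Pb is the price buyers pay.
Supply in terms of Pb becomes Qs = -128 + 8(Pb + 15) = -8 + 8Pb. Setting this equal to demand: 390 - 2.5Pb = -8 + 8Pb, so Pb = 796/21.
Sellers receive Ps = 796/21 + 15 = 1111/21; Q' = 390 − 2.5·(796/21) = 6200/21.
Government outlay = subsidy × quantity = 15 × 6200/21 = 31000/7.

Government cost = 31000/7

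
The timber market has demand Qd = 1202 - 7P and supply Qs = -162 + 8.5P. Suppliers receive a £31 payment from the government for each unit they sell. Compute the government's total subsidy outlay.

Government cost = £21855

Pre-subsidy: 1202 - 7P = -162 + 8.5P gives P* = 88, Q* = 586.
With the subsidy, sellers receive Ps = Pb + 31 for each unit, where Pb is the price buyers pay.
Supply in terms of Pb becomes Qs = -162 + 8.5(Pb + 31) = 101.5 + 8.5Pb. Setting this equal to demand: 1202 - 7Pb = 101.5 + 8.5Pb, so Pb = 71.
Sellers receive Ps = 71 + 31 = 102; Q' = 1202 − 7·71 = 705.
Government outlay = subsidy × quantity = 31 × 705 = 21855.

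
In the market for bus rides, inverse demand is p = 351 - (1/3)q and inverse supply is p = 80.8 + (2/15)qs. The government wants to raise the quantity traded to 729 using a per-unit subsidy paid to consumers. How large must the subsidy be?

At q = 729, from the demand curve buyers pay pb = 351 − (1/3)·729 = 108; from the supply curve sellers need ps = 80.8 + (2/15)·729 = 178.
The subsidy must fill the gap: s = ps − pb = 178 − 108 = 70.

Required subsidy s = 70 per unit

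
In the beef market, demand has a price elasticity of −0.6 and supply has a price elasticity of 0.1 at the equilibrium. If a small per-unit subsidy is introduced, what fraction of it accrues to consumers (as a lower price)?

For a small subsidy around the equilibrium, the benefit split depends on the relative slopes, which at a point are proportional to the elasticities.
Buyer share = εs/(εs + |εd|) = 0.1/(0.1 + 0.6) = 1/7; seller share = |εd|/(εs + |εd|) = 6/7.

Consumer share = 1/7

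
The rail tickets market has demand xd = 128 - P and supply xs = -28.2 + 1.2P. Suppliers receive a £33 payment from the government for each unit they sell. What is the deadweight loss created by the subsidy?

Deadweight loss = £297

Pre-subsidy: 128 - P = -28.2 + 1.2P gives P* = 71, x* = 57.
With the subsidy, sellers receive Ps = Pb + 33 for each unit, where Pb is the price buyers pay.
Supply in terms of Pb becomes xs = -28.2 + 1.2(Pb + 33) = 11.4 + 1.2Pb. Setting this equal to demand: 128 - Pb = 11.4 + 1.2Pb, so Pb = 53.
Sellers receive Ps = 53 + 33 = 86; x' = 128 − 1·53 = 75.
The subsidy expands output by 75 − 57 = 18 past the efficient level; on those units the gap between marginal cost and willingness to pay runs from 0 up to 33.
DWL = ½ × 33 × 18 = 297.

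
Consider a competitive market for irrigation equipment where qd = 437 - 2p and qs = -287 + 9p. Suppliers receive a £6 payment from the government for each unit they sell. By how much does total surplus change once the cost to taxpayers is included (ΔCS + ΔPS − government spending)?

Net change in total surplus = -324/11

Pre-subsidy: 437 - 2p = -287 + 9p gives p* = 724/11, q* = 3359/11.
With the subsidy, sellers receive ps = pb + 6 for each unit, where pb is the price buyers pay.
Supply in terms of pb becomes qs = -287 + 9(pb + 6) = -233 + 9pb. Setting this equal to demand: 437 - 2pb = -233 + 9pb, so pb = 670/11.
Sellers receive ps = 670/11 + 6 = 736/11; q' = 437 − 2·(670/11) = 3467/11.
ΔCS = ½(3359/11 + 3467/11)(724/11 − 670/11) = 184302/121; ΔPS = ½(3359/11 + 3467/11)(736/11 − 724/11) = 40956/121.
Government spending = 6 × 3467/11 = 20802/11.
Net change = 184302/121 + 40956/121 − 20802/11 = -324/11. The loss equals the DWL triangle ½·6·108/11.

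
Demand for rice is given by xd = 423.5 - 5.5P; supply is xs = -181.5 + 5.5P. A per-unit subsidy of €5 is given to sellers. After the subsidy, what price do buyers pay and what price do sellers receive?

Buyers pay €52.5; sellers receive €57.5

Pre-subsidy: 423.5 - 5.5P = -181.5 + 5.5P gives P* = 55, x* = 121.
With the subsidy, sellers receive Ps = Pb + 5 for each unit, where Pb is the price buyers pay.
Supply in terms of Pb becomes xs = -181.5 + 5.5(Pb + 5) = -154 + 5.5Pb. Setting this equal to demand: 423.5 - 5.5Pb = -154 + 5.5Pb, so Pb = 52.5.
Sellers receive Ps = 52.5 + 5 = 57.5; x' = 423.5 − 5.5·52.5 = 134.75.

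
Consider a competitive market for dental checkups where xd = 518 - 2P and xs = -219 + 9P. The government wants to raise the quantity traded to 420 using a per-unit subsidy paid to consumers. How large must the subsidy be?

Required subsidy s = 22 per unit

At x = 420, invert demand for the buyer price: Pb = (518 − 420)/2 = 49; invert supply for the seller price: Ps = (420 − (-219))/9 = 71.
The subsidy must fill the gap: s = Ps − Pb = 71 − 49 = 22.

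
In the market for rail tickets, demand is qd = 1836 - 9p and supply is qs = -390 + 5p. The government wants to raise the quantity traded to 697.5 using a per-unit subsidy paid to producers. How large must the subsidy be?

At q = 697.5, invert demand for the buyer price: pb = (1836 − 697.5)/9 = 126.5; invert supply for the seller price: ps = (697.5 − (-390))/5 = 217.5.
The subsidy must fill the gap: s = ps − pb = 217.5 − 126.5 = 91.

Required subsidy s = 91 per unit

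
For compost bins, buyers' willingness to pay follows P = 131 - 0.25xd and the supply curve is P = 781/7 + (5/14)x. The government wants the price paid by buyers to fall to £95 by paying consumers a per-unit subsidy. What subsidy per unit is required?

Required subsidy s = £68 per unit

At a buyer price of 95, quantity demanded is 524 − 4·95 = 144.
Sellers supply 144 only when they receive Ps = 781/7 + (5/14)·144 = 163.
s = Ps − Pb = 163 − 95 = 68.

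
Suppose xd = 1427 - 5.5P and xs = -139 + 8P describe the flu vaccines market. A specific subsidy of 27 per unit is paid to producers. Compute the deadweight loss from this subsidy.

Deadweight loss = 1188

Pre-subsidy: 1427 - 5.5P = -139 + 8P gives P* = 116, x* = 789.
With the subsidy, sellers receive Ps = Pb + 27 for each unit, where Pb is the price buyers pay.
Supply in terms of Pb becomes xs = -139 + 8(Pb + 27) = 77 + 8Pb. Setting this equal to demand: 1427 - 5.5Pb = 77 + 8Pb, so Pb = 100.
Sellers receive Ps = 100 + 27 = 127; x' = 1427 − 5.5·100 = 877.
The subsidy expands output by 877 − 789 = 88 past the efficient level; on those units the gap between marginal cost and willingness to pay runs from 0 up to 27.
DWL = ½ × 27 × 88 = 1188.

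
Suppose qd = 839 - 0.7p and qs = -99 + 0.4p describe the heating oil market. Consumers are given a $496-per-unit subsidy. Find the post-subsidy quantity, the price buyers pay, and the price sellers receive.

q' = 20259/55; buyers pay 7396/11; sellers receive 12852/11

Pre-subsidy: 839 - 0.7p = -99 + 0.4p gives p* = 9380/11, q* = 2663/11.
With the rebate, buyers effectively pay pb = ps − 496, where ps is the price sellers receive.
Demand in terms of ps becomes qd = 839 − 0.7(ps − 496) = 1186.2 - 0.7ps. Setting this equal to supply: 1186.2 - 0.7ps = -99 + 0.4ps, so ps = 12852/11.
Buyers pay pb = 12852/11 − 496 = 7396/11; q' = -99 + 0.4·(12852/11) = 20259/55.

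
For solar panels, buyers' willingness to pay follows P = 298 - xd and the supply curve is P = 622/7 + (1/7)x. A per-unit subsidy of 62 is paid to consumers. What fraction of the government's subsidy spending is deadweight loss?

DWL / government spending = 217/1898

Pre-subsidy: 298 - x = 622/7 + (1/7)x gives x* = 183 and P* = 115.
With the rebate, buyers effectively pay Pb = Ps − 62, where Ps is the price sellers receive.
On the curves, Pb = 298 - x and Ps = 622/7 + (1/7)x; the wedge Ps − Pb = 62 gives 622/7 + (1/7)x − (298 - x) = 62, so x' = 237.25.
Then Pb = 298 − 1·237.25 = 60.75 and Ps = 622/7 + (1/7)·237.25 = 122.75.
ΔCS = ½(183 + 237.25)(115 − 60.75) = 11399.28125; ΔPS = ½(183 + 237.25)(122.75 − 115) = 1628.46875.
Government spending = 62 × 237.25 = 14709.5.
DWL = ½ × 62 × (237.25 − 183) = 1681.75; fraction = 1681.75 / 14709.5 = 217/1898.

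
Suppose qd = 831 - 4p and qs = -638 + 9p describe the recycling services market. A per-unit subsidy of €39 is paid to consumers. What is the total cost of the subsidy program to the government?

Government cost = €18993

Pre-subsidy: 831 - 4p = -638 + 9p gives p* = 113, q* = 379.
With the rebate, buyers effectively pay pb = ps − 39, where ps is the price sellers receive.
Demand in terms of ps becomes qd = 831 − 4(ps − 39) = 987 - 4ps. Setting this equal to supply: 987 - 4ps = -638 + 9ps, so ps = 125.
Buyers pay pb = 125 − 39 = 86; q' = -638 + 9·125 = 487.
Government outlay = subsidy × quantity = 39 × 487 = 18993.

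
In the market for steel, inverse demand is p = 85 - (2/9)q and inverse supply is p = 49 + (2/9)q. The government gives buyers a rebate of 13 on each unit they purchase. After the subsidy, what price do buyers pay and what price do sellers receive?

Buyers pay 60.5; sellers receive 73.5

Pre-subsidy: 85 - (2/9)q = 49 + (2/9)q gives q* = 81 and p* = 67.
With the rebate, buyers effectively pay pb = ps − 13, where ps is the price sellers receive.
On the curves, pb = 85 - (2/9)q and ps = 49 + (2/9)q; the wedge ps − pb = 13 gives 49 + (2/9)q − (85 - (2/9)q) = 13, so q' = 110.25.
Then pb = 85 − (2/9)·110.25 = 60.5 and ps = 49 + (2/9)·110.25 = 73.5.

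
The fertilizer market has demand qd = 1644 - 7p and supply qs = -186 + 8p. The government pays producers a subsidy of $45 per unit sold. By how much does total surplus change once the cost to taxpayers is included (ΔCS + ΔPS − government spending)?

Net change in total surplus = -$3780

Pre-subsidy: 1644 - 7p = -186 + 8p gives p* = 122, q* = 790.
With the subsidy, sellers receive ps = pb + 45 for each unit, where pb is the price buyers pay.
Supply in terms of pb becomes qs = -186 + 8(pb + 45) = 174 + 8pb. Setting this equal to demand: 1644 - 7pb = 174 + 8pb, so pb = 98.
Sellers receive ps = 98 + 45 = 143; q' = 1644 − 7·98 = 958.
ΔCS = ½(790 + 958)(122 − 98) = 20976; ΔPS = ½(790 + 958)(143 − 122) = 18354.
Government spending = 45 × 958 = 43110.
Net change = 20976 + 18354 − 43110 = -3780. The loss equals the DWL triangle ½·45·168.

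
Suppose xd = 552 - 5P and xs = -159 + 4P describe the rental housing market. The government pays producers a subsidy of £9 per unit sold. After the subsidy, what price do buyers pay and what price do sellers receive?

Buyers pay £75; sellers receive £84

Pre-subsidy: 552 - 5P = -159 + 4P gives P* = 79, x* = 157.
With the subsidy, sellers receive Ps = Pb + 9 for each unit, where Pb is the price buyers pay.
Supply in terms of Pb becomes xs = -159 + 4(Pb + 9) = -123 + 4Pb. Setting this equal to demand: 552 - 5Pb = -123 + 4Pb, so Pb = 75.
Sellers receive Ps = 75 + 9 = 84; x' = 552 − 5·75 = 177.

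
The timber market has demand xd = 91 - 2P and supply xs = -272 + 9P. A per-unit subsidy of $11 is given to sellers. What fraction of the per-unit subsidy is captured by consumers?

Consumer share = 9/11

Pre-subsidy: 91 - 2P = -272 + 9P gives P* = 33, x* = 25.
With the subsidy, sellers receive Ps = Pb + 11 for each unit, where Pb is the price buyers pay.
Supply in terms of Pb becomes xs = -272 + 9(Pb + 11) = -173 + 9Pb. Setting this equal to demand: 91 - 2Pb = -173 + 9Pb, so Pb = 24.
Sellers receive Ps = 24 + 11 = 35; x' = 91 − 2·24 = 43.
Buyers' price falls by P* − Pb = 33 − 24 = 9; sellers' price rises by Ps − P* = 35 − 33 = 2.
So consumers capture 9/11 = 9/11 of each unit of subsidy.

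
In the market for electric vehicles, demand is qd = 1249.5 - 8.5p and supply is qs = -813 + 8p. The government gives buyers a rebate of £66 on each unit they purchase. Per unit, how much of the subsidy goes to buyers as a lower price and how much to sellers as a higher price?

Pre-subsidy: 1249.5 - 8.5p = -813 + 8p gives p* = 125, q* = 187.
With the rebate, buyers effectively pay pb = ps − 66, where ps is the price sellers receive.
Demand in terms of ps becomes qd = 1249.5 − 8.5(ps − 66) = 1810.5 - 8.5ps. Setting this equal to supply: 1810.5 - 8.5ps = -813 + 8ps, so ps = 159.
Buyers pay pb = 159 − 66 = 93; q' = -813 + 8·159 = 459.
Buyers' price falls by p* − pb = 125 − 93 = 32; sellers' price rises by ps − p* = 159 − 125 = 34.

Buyers gain £32 per unit; sellers gain £34 per unit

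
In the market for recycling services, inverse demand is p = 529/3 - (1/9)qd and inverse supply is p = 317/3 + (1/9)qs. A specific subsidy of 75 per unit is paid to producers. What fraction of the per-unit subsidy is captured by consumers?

Consumer share = 0.5

Pre-subsidy: 529/3 - (1/9)q = 317/3 + (1/9)q gives q* = 318 and p* = 141.
With the subsidy, sellers receive ps = pb + 75 for each unit, where pb is the price buyers pay.
On the curves, pb = 529/3 - (1/9)q and ps = 317/3 + (1/9)q; the wedge ps − pb = 75 gives 317/3 + (1/9)q − (529/3 - (1/9)q) = 75, so q' = 655.5.
Then pb = 529/3 − (1/9)·655.5 = 103.5 and ps = 317/3 + (1/9)·655.5 = 178.5.
Buyers' price falls by p* − pb = 141 − 103.5 = 37.5; sellers' price rises by ps − p* = 178.5 − 141 = 37.5.
So consumers capture 37.5/75 = 0.5 of each unit of subsidy.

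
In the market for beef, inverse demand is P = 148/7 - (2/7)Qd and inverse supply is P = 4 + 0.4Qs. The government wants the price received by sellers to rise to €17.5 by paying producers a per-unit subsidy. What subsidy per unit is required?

Required subsidy s = €6 per unit

At a seller price of 17.5, quantity supplied is -10 + 2.5·17.5 = 33.75.
Buyers absorb 33.75 only when they pay Pb = 148/7 − (2/7)·33.75 = 11.5.
s = Ps − Pb = 17.5 − 11.5 = 6.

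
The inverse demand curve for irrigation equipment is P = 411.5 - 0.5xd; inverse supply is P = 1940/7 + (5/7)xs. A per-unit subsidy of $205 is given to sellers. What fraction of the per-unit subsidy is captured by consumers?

Pre-subsidy: 411.5 - 0.5x = 1940/7 + (5/7)x gives x* = 1881/17 and P* = 6055/17.
With the subsidy, sellers receive Ps = Pb + 205 for each unit, where Pb is the price buyers pay.
On the curves, Pb = 411.5 - 0.5x and Ps = 1940/7 + (5/7)x; the wedge Ps − Pb = 205 gives 1940/7 + (5/7)x − (411.5 - 0.5x) = 205, so x' = 4751/17.
Then Pb = 411.5 − 0.5·(4751/17) = 4620/17 and Ps = 1940/7 + (5/7)·(4751/17) = 8105/17.
Buyers' price falls by P* − Pb = 6055/17 − 4620/17 = 1435/17; sellers' price rises by Ps − P* = 8105/17 − 6055/17 = 2050/17.
So consumers capture (1435/17)/205 = 7/17 of each unit of subsidy.

Consumer share = 7/17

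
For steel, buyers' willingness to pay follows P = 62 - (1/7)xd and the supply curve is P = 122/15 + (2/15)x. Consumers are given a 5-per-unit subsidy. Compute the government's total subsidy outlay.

Pre-subsidy: 62 - (1/7)x = 122/15 + (2/15)x gives x* = 5656/29 and P* = 990/29.
With the rebate, buyers effectively pay Pb = Ps − 5, where Ps is the price sellers receive.
On the curves, Pb = 62 - (1/7)x and Ps = 122/15 + (2/15)x; the wedge Ps − Pb = 5 gives 122/15 + (2/15)x − (62 - (1/7)x) = 5, so x' = 6181/29.
Then Pb = 62 − (1/7)·(6181/29) = 915/29 and Ps = 122/15 + (2/15)·(6181/29) = 1060/29.
Government outlay = subsidy × quantity = 5 × 6181/29 = 30905/29.

Government cost = 30905/29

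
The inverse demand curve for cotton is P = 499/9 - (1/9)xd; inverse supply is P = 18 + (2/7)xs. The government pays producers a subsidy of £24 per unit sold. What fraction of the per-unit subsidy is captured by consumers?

Consumer share = 0.28

Pre-subsidy: 499/9 - (1/9)x = 18 + (2/7)x gives x* = 94.36 and P* = 44.96.
With the subsidy, sellers receive Ps = Pb + 24 for each unit, where Pb is the price buyers pay.
On the curves, Pb = 499/9 - (1/9)x and Ps = 18 + (2/7)x; the wedge Ps − Pb = 24 gives 18 + (2/7)x − (499/9 - (1/9)x) = 24, so x' = 154.84.
Then Pb = 499/9 − (1/9)·154.84 = 38.24 and Ps = 18 + (2/7)·154.84 = 62.24.
Buyers' price falls by P* − Pb = 44.96 − 38.24 = 6.72; sellers' price rises by Ps − P* = 62.24 − 44.96 = 17.28.
So consumers capture 6.72/24 = 0.28 of each unit of subsidy.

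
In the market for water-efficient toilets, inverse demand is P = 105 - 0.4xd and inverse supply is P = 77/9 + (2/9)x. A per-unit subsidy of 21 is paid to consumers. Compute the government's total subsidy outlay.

Pre-subsidy: 105 - 0.4x = 77/9 + (2/9)x gives x* = 155 and P* = 43.
With the rebate, buyers effectively pay Pb = Ps − 21, where Ps is the price sellers receive.
On the curves, Pb = 105 - 0.4x and Ps = 77/9 + (2/9)x; the wedge Ps − Pb = 21 gives 77/9 + (2/9)x − (105 - 0.4x) = 21, so x' = 188.75.
Then Pb = 105 − 0.4·188.75 = 29.5 and Ps = 77/9 + (2/9)·188.75 = 50.5.
Government outlay = subsidy × quantity = 21 × 188.75 = 3963.75.

Government cost = 3963.75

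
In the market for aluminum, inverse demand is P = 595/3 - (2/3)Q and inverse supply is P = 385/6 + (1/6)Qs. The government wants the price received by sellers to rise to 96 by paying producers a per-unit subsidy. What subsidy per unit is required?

Required subsidy s = 25 per unit

At a seller price of 96, quantity supplied is -385 + 6·96 = 191.
Buyers absorb 191 only when they pay Pb = 595/3 − (2/3)·191 = 71.
s = Ps − Pb = 96 − 71 = 25.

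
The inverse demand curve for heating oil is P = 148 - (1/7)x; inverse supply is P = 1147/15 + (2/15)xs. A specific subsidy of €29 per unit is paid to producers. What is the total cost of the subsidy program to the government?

Government cost = €10556

Pre-subsidy: 148 - (1/7)x = 1147/15 + (2/15)x gives x* = 259 and P* = 111.
With the subsidy, sellers receive Ps = Pb + 29 for each unit, where Pb is the price buyers pay.
On the curves, Pb = 148 - (1/7)x and Ps = 1147/15 + (2/15)x; the wedge Ps − Pb = 29 gives 1147/15 + (2/15)x − (148 - (1/7)x) = 29, so x' = 364.
Then Pb = 148 − (1/7)·364 = 96 and Ps = 1147/15 + (2/15)·364 = 125.
Government outlay = subsidy × quantity = 29 × 364 = 10556.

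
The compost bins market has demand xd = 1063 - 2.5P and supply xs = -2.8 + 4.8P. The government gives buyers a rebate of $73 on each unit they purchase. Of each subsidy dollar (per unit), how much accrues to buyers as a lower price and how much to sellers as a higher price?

Buyers gain $48 per unit; sellers gain $25 per unit

Pre-subsidy: 1063 - 2.5P = -2.8 + 4.8P gives P* = 146, x* = 698.
With the rebate, buyers effectively pay Pb = Ps − 73, where Ps is the price sellers receive.
Demand in terms of Ps becomes xd = 1063 − 2.5(Ps − 73) = 1245.5 - 2.5Ps. Setting this equal to supply: 1245.5 - 2.5Ps = -2.8 + 4.8Ps, so Ps = 171.
Buyers pay Pb = 171 − 73 = 98; x' = -2.8 + 4.8·171 = 818.
Buyers' price falls by P* − Pb = 146 − 98 = 48; sellers' price rises by Ps − P* = 171 − 146 = 25.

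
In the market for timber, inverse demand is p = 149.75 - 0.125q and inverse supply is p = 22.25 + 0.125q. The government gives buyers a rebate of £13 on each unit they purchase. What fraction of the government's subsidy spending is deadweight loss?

Pre-subsidy: 149.75 - 0.125q = 22.25 + 0.125q gives q* = 510 and p* = 86.
With the rebate, buyers effectively pay pb = ps − 13, where ps is the price sellers receive.
On the curves, pb = 149.75 - 0.125q and ps = 22.25 + 0.125q; the wedge ps − pb = 13 gives 22.25 + 0.125q − (149.75 - 0.125q) = 13, so q' = 562.
Then pb = 149.75 − 0.125·562 = 79.5 and ps = 22.25 + 0.125·562 = 92.5.
ΔCS = ½(510 + 562)(86 − 79.5) = 3484; ΔPS = ½(510 + 562)(92.5 − 86) = 3484.
Government spending = 13 × 562 = 7306.
DWL = ½ × 13 × (562 − 510) = 338; fraction = 338 / 7306 = 13/281.

DWL / government spending = 13/281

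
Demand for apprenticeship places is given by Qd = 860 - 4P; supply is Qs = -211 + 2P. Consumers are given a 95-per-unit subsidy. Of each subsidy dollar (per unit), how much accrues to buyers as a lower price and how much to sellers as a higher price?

Buyers gain 95/3 per unit; sellers gain 190/3 per unit

Pre-subsidy: 860 - 4P = -211 + 2P gives P* = 178.5, Q* = 146.
With the rebate, buyers effectively pay Pb = Ps − 95, where Ps is the price sellers receive.
Demand in terms of Ps becomes Qd = 860 − 4(Ps − 95) = 1240 - 4Ps. Setting this equal to supply: 1240 - 4Ps = -211 + 2Ps, so Ps = 1451/6.
Buyers pay Pb = 1451/6 − 95 = 881/6; Q' = -211 + 2·(1451/6) = 818/3.
Buyers' price falls by P* − Pb = 178.5 − 881/6 = 95/3; sellers' price rises by Ps − P* = 1451/6 − 178.5 = 190/3.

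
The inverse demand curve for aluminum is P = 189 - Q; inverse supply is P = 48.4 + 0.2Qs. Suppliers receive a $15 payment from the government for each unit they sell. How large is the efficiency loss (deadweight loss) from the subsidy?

Deadweight loss = $93.75

Pre-subsidy: 189 - Q = 48.4 + 0.2Q gives Q* = 703/6 and P* = 431/6.
With the subsidy, sellers receive Ps = Pb + 15 for each unit, where Pb is the price buyers pay.
On the curves, Pb = 189 - Q and Ps = 48.4 + 0.2Q; the wedge Ps − Pb = 15 gives 48.4 + 0.2Q − (189 - Q) = 15, so Q' = 389/3.
Then Pb = 189 − 1·(389/3) = 178/3 and Ps = 48.4 + 0.2·(389/3) = 223/3.
The subsidy expands output by 389/3 − 703/6 = 12.5 past the efficient level; on those units the gap between marginal cost and willingness to pay runs from 0 up to 15.
DWL = ½ × 15 × 12.5 = 93.75.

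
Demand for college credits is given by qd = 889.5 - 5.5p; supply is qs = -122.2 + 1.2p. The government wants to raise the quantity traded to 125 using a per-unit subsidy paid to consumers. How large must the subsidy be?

At q = 125, invert demand for the buyer price: pb = (889.5 − 125)/5.5 = 139; invert supply for the seller price: ps = (125 − (-122.2))/1.2 = 206.
The subsidy must fill the gap: s = ps − pb = 206 − 139 = 67.

Required subsidy s = 67 per unit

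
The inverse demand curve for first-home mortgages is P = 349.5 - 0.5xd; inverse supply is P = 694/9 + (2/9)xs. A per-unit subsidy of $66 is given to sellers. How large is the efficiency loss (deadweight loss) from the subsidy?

Pre-subsidy: 349.5 - 0.5x = 694/9 + (2/9)x gives x* = 4903/13 and P* = 2092/13.
With the subsidy, sellers receive Ps = Pb + 66 for each unit, where Pb is the price buyers pay.
On the curves, Pb = 349.5 - 0.5x and Ps = 694/9 + (2/9)x; the wedge Ps − Pb = 66 gives 694/9 + (2/9)x − (349.5 - 0.5x) = 66, so x' = 6091/13.
Then Pb = 349.5 − 0.5·(6091/13) = 1498/13 and Ps = 694/9 + (2/9)·(6091/13) = 2356/13.
The subsidy expands output by 6091/13 − 4903/13 = 1188/13 past the efficient level; on those units the gap between marginal cost and willingness to pay runs from 0 up to 66.
DWL = ½ × 66 × 1188/13 = 39204/13.

Deadweight loss = 39204/13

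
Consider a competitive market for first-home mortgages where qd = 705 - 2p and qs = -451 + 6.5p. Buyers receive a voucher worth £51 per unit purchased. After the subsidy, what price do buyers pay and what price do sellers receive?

Buyers pay £97; sellers receive £148

Pre-subsidy: 705 - 2p = -451 + 6.5p gives p* = 136, q* = 433.
With the rebate, buyers effectively pay pb = ps − 51, where ps is the price sellers receive.
Demand in terms of ps becomes qd = 705 − 2(ps − 51) = 807 - 2ps. Setting this equal to supply: 807 - 2ps = -451 + 6.5ps, so ps = 148.
Buyers pay pb = 148 − 51 = 97; q' = -451 + 6.5·148 = 511.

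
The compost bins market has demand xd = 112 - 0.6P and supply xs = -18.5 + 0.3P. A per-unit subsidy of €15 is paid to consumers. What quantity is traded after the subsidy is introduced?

Pre-subsidy: 112 - 0.6P = -18.5 + 0.3P gives P* = 145, x* = 25.
With the rebate, buyers effectively pay Pb = Ps − 15, where Ps is the price sellers receive.
Demand in terms of Ps becomes xd = 112 − 0.6(Ps − 15) = 121 - 0.6Ps. Setting this equal to supply: 121 - 0.6Ps = -18.5 + 0.3Ps, so Ps = 155.
Buyers pay Pb = 155 − 15 = 140; x' = -18.5 + 0.3·155 = 28.

x' = 28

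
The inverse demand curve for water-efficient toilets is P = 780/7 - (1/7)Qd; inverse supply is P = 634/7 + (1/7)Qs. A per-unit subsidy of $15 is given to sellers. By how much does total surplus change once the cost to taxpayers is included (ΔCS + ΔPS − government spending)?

Pre-subsidy: 780/7 - (1/7)Q = 634/7 + (1/7)Q gives Q* = 73 and P* = 101.
With the subsidy, sellers receive Ps = Pb + 15 for each unit, where Pb is the price buyers pay.
On the curves, Pb = 780/7 - (1/7)Q and Ps = 634/7 + (1/7)Q; the wedge Ps − Pb = 15 gives 634/7 + (1/7)Q − (780/7 - (1/7)Q) = 15, so Q' = 125.5.
Then Pb = 780/7 − (1/7)·125.5 = 93.5 and Ps = 634/7 + (1/7)·125.5 = 108.5.
ΔCS = ½(73 + 125.5)(101 − 93.5) = 744.375; ΔPS = ½(73 + 125.5)(108.5 − 101) = 744.375.
Government spending = 15 × 125.5 = 1882.5.
Net change = 744.375 + 744.375 − 1882.5 = -393.75. The loss equals the DWL triangle ½·15·52.5.

Net change in total surplus = -$393.75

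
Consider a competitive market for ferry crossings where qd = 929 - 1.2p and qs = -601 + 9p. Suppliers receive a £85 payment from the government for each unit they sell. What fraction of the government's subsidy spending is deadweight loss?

Pre-subsidy: 929 - 1.2p = -601 + 9p gives p* = 150, q* = 749.
With the subsidy, sellers receive ps = pb + 85 for each unit, where pb is the price buyers pay.
Supply in terms of pb becomes qs = -601 + 9(pb + 85) = 164 + 9pb. Setting this equal to demand: 929 - 1.2pb = 164 + 9pb, so pb = 75.
Sellers receive ps = 75 + 85 = 160; q' = 929 − 1.2·75 = 839.
ΔCS = ½(749 + 839)(150 − 75) = 59550; ΔPS = ½(749 + 839)(160 − 150) = 7940.
Government spending = 85 × 839 = 71315.
DWL = ½ × 85 × (839 − 749) = 3825; fraction = 3825 / 71315 = 45/839.

DWL / government spending = 45/839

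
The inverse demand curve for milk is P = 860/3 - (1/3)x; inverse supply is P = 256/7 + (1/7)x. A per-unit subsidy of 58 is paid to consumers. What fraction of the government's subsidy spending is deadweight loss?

Pre-subsidy: 860/3 - (1/3)x = 256/7 + (1/7)x gives x* = 525.2 and P* = 111.6.
With the rebate, buyers effectively pay Pb = Ps − 58, where Ps is the price sellers receive.
On the curves, Pb = 860/3 - (1/3)x and Ps = 256/7 + (1/7)x; the wedge Ps − Pb = 58 gives 256/7 + (1/7)x − (860/3 - (1/3)x) = 58, so x' = 647.
Then Pb = 860/3 − (1/3)·647 = 71 and Ps = 256/7 + (1/7)·647 = 129.
ΔCS = ½(525.2 + 647)(111.6 − 71) = 23795.66; ΔPS = ½(525.2 + 647)(129 − 111.6) = 10198.14.
Government spending = 58 × 647 = 37526.
DWL = ½ × 58 × (647 − 525.2) = 3532.2; fraction = 3532.2 / 37526 = 609/6470.

DWL / government spending = 609/6470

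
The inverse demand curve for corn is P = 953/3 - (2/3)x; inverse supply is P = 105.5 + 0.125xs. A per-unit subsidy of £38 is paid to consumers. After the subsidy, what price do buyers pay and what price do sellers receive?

Pre-subsidy: 953/3 - (2/3)x = 105.5 + 0.125x gives x* = 268 and P* = 139.
With the rebate, buyers effectively pay Pb = Ps − 38, where Ps is the price sellers receive.
On the curves, Pb = 953/3 - (2/3)x and Ps = 105.5 + 0.125x; the wedge Ps − Pb = 38 gives 105.5 + 0.125x − (953/3 - (2/3)x) = 38, so x' = 316.
Then Pb = 953/3 − (2/3)·316 = 107 and Ps = 105.5 + 0.125·316 = 145.

Buyers pay £107; sellers receive £145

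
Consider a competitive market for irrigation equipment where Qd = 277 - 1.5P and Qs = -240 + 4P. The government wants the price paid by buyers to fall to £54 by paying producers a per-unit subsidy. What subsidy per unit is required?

Required subsidy s = £55 per unit

At a buyer price of 54, quantity demanded is 277 − 1.5·54 = 196.
Sellers supply 196 only when they receive Ps with -240 + 4·Ps = 196, i.e. Ps = 109.
s = Ps − Pb = 109 − 54 = 55.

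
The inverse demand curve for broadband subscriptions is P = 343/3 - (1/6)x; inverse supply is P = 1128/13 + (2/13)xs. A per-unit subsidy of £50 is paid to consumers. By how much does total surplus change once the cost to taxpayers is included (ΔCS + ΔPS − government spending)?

Pre-subsidy: 343/3 - (1/6)x = 1128/13 + (2/13)x gives x* = 86 and P* = 100.
With the rebate, buyers effectively pay Pb = Ps − 50, where Ps is the price sellers receive.
On the curves, Pb = 343/3 - (1/6)x and Ps = 1128/13 + (2/13)x; the wedge Ps − Pb = 50 gives 1128/13 + (2/13)x − (343/3 - (1/6)x) = 50, so x' = 242.
Then Pb = 343/3 − (1/6)·242 = 74 and Ps = 1128/13 + (2/13)·242 = 124.
ΔCS = ½(86 + 242)(100 − 74) = 4264; ΔPS = ½(86 + 242)(124 − 100) = 3936.
Government spending = 50 × 242 = 12100.
Net change = 4264 + 3936 − 12100 = -3900. The loss equals the DWL triangle ½·50·156.

Net change in total surplus = -£3900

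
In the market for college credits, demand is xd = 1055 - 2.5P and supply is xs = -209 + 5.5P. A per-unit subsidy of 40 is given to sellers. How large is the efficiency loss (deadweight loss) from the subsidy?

Pre-subsidy: 1055 - 2.5P = -209 + 5.5P gives P* = 158, x* = 660.
With the subsidy, sellers receive Ps = Pb + 40 for each unit, where Pb is the price buyers pay.
Supply in terms of Pb becomes xs = -209 + 5.5(Pb + 40) = 11 + 5.5Pb. Setting this equal to demand: 1055 - 2.5Pb = 11 + 5.5Pb, so Pb = 130.5.
Sellers receive Ps = 130.5 + 40 = 170.5; x' = 1055 − 2.5·130.5 = 728.75.
The subsidy expands output by 728.75 − 660 = 68.75 past the efficient level; on those units the gap between marginal cost and willingness to pay runs from 0 up to 40.
DWL = ½ × 40 × 68.75 = 1375.

Deadweight loss = 1375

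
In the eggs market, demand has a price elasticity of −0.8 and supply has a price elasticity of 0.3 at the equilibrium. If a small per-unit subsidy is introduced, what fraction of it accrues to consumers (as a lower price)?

For a small subsidy around the equilibrium, the benefit split depends on the relative slopes, which at a point are proportional to the elasticities.
Buyer share = εs/(εs + |εd|) = 0.3/(0.3 + 0.8) = 3/11; seller share = |εd|/(εs + |εd|) = 8/11.

Consumer share = 3/11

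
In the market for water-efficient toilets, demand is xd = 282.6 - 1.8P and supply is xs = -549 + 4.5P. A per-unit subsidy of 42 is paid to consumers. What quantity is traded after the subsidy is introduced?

x' = 99

Pre-subsidy: 282.6 - 1.8P = -549 + 4.5P gives P* = 132, x* = 45.
With the rebate, buyers effectively pay Pb = Ps − 42, where Ps is the price sellers receive.
Demand in terms of Ps becomes xd = 282.6 − 1.8(Ps − 42) = 358.2 - 1.8Ps. Setting this equal to supply: 358.2 - 1.8Ps = -549 + 4.5Ps, so Ps = 144.
Buyers pay Pb = 144 − 42 = 102; x' = -549 + 4.5·144 = 99.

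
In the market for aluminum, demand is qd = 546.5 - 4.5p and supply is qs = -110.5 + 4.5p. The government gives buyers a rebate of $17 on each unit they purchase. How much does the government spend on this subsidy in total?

Pre-subsidy: 546.5 - 4.5p = -110.5 + 4.5p gives p* = 73, q* = 218.
With the rebate, buyers effectively pay pb = ps − 17, where ps is the price sellers receive.
Demand in terms of ps becomes qd = 546.5 − 4.5(ps − 17) = 623 - 4.5ps. Setting this equal to supply: 623 - 4.5ps = -110.5 + 4.5ps, so ps = 81.5.
Buyers pay pb = 81.5 − 17 = 64.5; q' = -110.5 + 4.5·81.5 = 256.25.
Government outlay = subsidy × quantity = 17 × 256.25 = 4356.25.

Government cost = $4356.25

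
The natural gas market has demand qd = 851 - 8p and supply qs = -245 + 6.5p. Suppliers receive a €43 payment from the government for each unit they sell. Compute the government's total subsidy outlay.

Government cost = 499445/29

Pre-subsidy: 851 - 8p = -245 + 6.5p gives p* = 2192/29, q* = 7143/29.
With the subsidy, sellers receive ps = pb + 43 for each unit, where pb is the price buyers pay.
Supply in terms of pb becomes qs = -245 + 6.5(pb + 43) = 34.5 + 6.5pb. Setting this equal to demand: 851 - 8pb = 34.5 + 6.5pb, so pb = 1633/29.
Sellers receive ps = 1633/29 + 43 = 2880/29; q' = 851 − 8·(1633/29) = 11615/29.
Government outlay = subsidy × quantity = 43 × 11615/29 = 499445/29.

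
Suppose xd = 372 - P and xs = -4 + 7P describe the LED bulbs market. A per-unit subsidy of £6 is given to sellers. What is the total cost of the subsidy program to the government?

Pre-subsidy: 372 - P = -4 + 7P gives P* = 47, x* = 325.
With the subsidy, sellers receive Ps = Pb + 6 for each unit, where Pb is the price buyers pay.
Supply in terms of Pb becomes xs = -4 + 7(Pb + 6) = 38 + 7Pb. Setting this equal to demand: 372 - Pb = 38 + 7Pb, so Pb = 41.75.
Sellers receive Ps = 41.75 + 6 = 47.75; x' = 372 − 1·41.75 = 330.25.
Government outlay = subsidy × quantity = 6 × 330.25 = 1981.5.

Government cost = £1981.5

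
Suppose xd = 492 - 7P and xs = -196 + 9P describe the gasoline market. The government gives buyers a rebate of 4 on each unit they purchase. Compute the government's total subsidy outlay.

Pre-subsidy: 492 - 7P = -196 + 9P gives P* = 43, x* = 191.
With the rebate, buyers effectively pay Pb = Ps − 4, where Ps is the price sellers receive.
Demand in terms of Ps becomes xd = 492 − 7(Ps − 4) = 520 - 7Ps. Setting this equal to supply: 520 - 7Ps = -196 + 9Ps, so Ps = 44.75.
Buyers pay Pb = 44.75 − 4 = 40.75; x' = -196 + 9·44.75 = 206.75.
Government outlay = subsidy × quantity = 4 × 206.75 = 827.

Government cost = 827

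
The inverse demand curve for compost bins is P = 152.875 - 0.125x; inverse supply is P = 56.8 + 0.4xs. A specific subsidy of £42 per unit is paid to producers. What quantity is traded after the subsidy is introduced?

x' = 263

Pre-subsidy: 152.875 - 0.125x = 56.8 + 0.4x gives x* = 183 and P* = 130.
With the subsidy, sellers receive Ps = Pb + 42 for each unit, where Pb is the price buyers pay.
On the curves, Pb = 152.875 - 0.125x and Ps = 56.8 + 0.4x; the wedge Ps − Pb = 42 gives 56.8 + 0.4x − (152.875 - 0.125x) = 42, so x' = 263.
Then Pb = 152.875 − 0.125·263 = 120 and Ps = 56.8 + 0.4·263 = 162.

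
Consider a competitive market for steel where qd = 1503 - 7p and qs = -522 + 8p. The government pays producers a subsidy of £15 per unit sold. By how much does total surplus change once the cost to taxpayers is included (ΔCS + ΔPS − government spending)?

Pre-subsidy: 1503 - 7p = -522 + 8p gives p* = 135, q* = 558.
With the subsidy, sellers receive ps = pb + 15 for each unit, where pb is the price buyers pay.
Supply in terms of pb becomes qs = -522 + 8(pb + 15) = -402 + 8pb. Setting this equal to demand: 1503 - 7pb = -402 + 8pb, so pb = 127.
Sellers receive ps = 127 + 15 = 142; q' = 1503 − 7·127 = 614.
ΔCS = ½(558 + 614)(135 − 127) = 4688; ΔPS = ½(558 + 614)(142 − 135) = 4102.
Government spending = 15 × 614 = 9210.
Net change = 4688 + 4102 − 9210 = -420. The loss equals the DWL triangle ½·15·56.

Net change in total surplus = -£420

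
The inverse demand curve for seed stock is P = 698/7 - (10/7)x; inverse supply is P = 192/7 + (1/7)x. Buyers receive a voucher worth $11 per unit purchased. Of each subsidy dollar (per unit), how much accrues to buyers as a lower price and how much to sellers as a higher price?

Buyers gain $10 per unit; sellers gain $1 per unit

Pre-subsidy: 698/7 - (10/7)x = 192/7 + (1/7)x gives x* = 46 and P* = 34.
With the rebate, buyers effectively pay Pb = Ps − 11, where Ps is the price sellers receive.
On the curves, Pb = 698/7 - (10/7)x and Ps = 192/7 + (1/7)x; the wedge Ps − Pb = 11 gives 192/7 + (1/7)x − (698/7 - (10/7)x) = 11, so x' = 53.
Then Pb = 698/7 − (10/7)·53 = 24 and Ps = 192/7 + (1/7)·53 = 35.
Buyers' price falls by P* − Pb = 34 − 24 = 10; sellers' price rises by Ps − P* = 35 − 34 = 1.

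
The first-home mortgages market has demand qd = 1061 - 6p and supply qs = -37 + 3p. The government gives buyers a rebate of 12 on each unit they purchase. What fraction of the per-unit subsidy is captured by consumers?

Consumer share = 1/3

Pre-subsidy: 1061 - 6p = -37 + 3p gives p* = 122, q* = 329.
With the rebate, buyers effectively pay pb = ps − 12, where ps is the price sellers receive.
Demand in terms of ps becomes qd = 1061 − 6(ps − 12) = 1133 - 6ps. Setting this equal to supply: 1133 - 6ps = -37 + 3ps, so ps = 130.
Buyers pay pb = 130 − 12 = 118; q' = -37 + 3·130 = 353.
Buyers' price falls by p* − pb = 122 − 118 = 4; sellers' price rises by ps − p* = 130 − 122 = 8.
So consumers capture 4/12 = 1/3 of each unit of subsidy.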